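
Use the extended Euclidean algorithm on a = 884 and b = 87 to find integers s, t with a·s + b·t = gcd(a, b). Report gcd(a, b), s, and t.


Euclidean algorithm on (884, 87) — divide until remainder is 0:
  884 = 10 · 87 + 14
  87 = 6 · 14 + 3
  14 = 4 · 3 + 2
  3 = 1 · 2 + 1
  2 = 2 · 1 + 0
gcd(884, 87) = 1.
Track Bezout coefficients alongside the remainders: start with r₀ = 884 = a·1 + b·0 (s = 1, t = 0) and r₁ = 87 = a·0 + b·1 (s = 0, t = 1); each new remainder r_{k+1} = r_{k-1} − q_k·r_k inherits s_{k+1} = s_{k-1} − q_k·s_k, t_{k+1} = t_{k-1} − q_k·t_k, so r_k = a·s_k + b·t_k at every step:
  q = 10: r = 14, s = 1 − 10·0 = 1, t = 0 − 10·1 = -10  (check: 884·1 + 87·(-10) = 14)
  q = 6: r = 3, s = 0 − 6·1 = -6, t = 1 − 6·(-10) = 61  (check: 884·(-6) + 87·61 = 3)
  q = 4: r = 2, s = 1 − 4·(-6) = 25, t = -10 − 4·61 = -254  (check: 884·25 + 87·(-254) = 2)
  q = 1: r = 1, s = -6 − 1·25 = -31, t = 61 − 1·(-254) = 315  (check: 884·(-31) + 87·315 = 1)
The row with r = 1 (the gcd) gives the Bezout coefficients s = -31, t = 315.
Result: 884 · (-31) + 87 · (315) = 1.

gcd(884, 87) = 1; s = -31, t = 315 (check: 884·(-31) + 87·315 = 1).


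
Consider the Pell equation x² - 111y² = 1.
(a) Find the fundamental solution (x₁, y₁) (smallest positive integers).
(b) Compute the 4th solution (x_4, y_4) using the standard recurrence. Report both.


Step 1: Find the fundamental solution (x₁, y₁) of x² - 111y² = 1.
  Expand √111 as a continued fraction. a₀ = ⌊√111⌋ = 10; iterate m_{k+1} = d_k·a_k − m_k, d_{k+1} = (111 − m_{k+1}²)/d_k, a_{k+1} = ⌊(a₀ + m_{k+1})/d_{k+1}⌋ (starting m₀ = 0, d₀ = 1), with convergents p_k = a_k·p_{k-1} + p_{k-2}, q_k = a_k·q_{k-1} + q_{k-2} (p₋₁ = 1, q₋₁ = 0):
  k = 0: a₀ = 10; p₀/q₀ = 10/1; p₀² − 111·q₀² = 100 − 111 = -11.
  k = 1: m = 10, d = 11, a = ⌊(10 + 10)/11⌋ = 1; p/q = (1·10 + 1)/(1·1 + 0) = 11/1; p² − 111·q² = 121 − 111 = 10.
  k = 2: m = 1, d = 10, a = ⌊(10 + 1)/10⌋ = 1; p/q = (1·11 + 10)/(1·1 + 1) = 21/2; p² − 111·q² = 441 − 444 = -3.
  k = 3: m = 9, d = 3, a = ⌊(10 + 9)/3⌋ = 6; p/q = (6·21 + 11)/(6·2 + 1) = 137/13; p² − 111·q² = 18769 − 18759 = 10.
  k = 4: m = 9, d = 10, a = ⌊(10 + 9)/10⌋ = 1; p/q = (1·137 + 21)/(1·13 + 2) = 158/15; p² − 111·q² = 24964 − 24975 = -11.
  k = 5: m = 1, d = 11, a = ⌊(10 + 1)/11⌋ = 1; p/q = (1·158 + 137)/(1·15 + 13) = 295/28; p² − 111·q² = 87025 − 87024 = 1.
  The first convergent with p² − 111·q² = 1 gives the fundamental solution (x₁, y₁) = (295, 28).
Step 2: Apply the recurrence (x_{n+1}, y_{n+1}) = (x₁x_n + 111y₁y_n, x₁y_n + y₁x_n) repeatedly.
  From (x_1, y_1) = (295, 28): x_2 = 295·295 + 111·28·28 = 174049; y_2 = 295·28 + 28·295 = 16520.
  From (x_2, y_2) = (174049, 16520): x_3 = 295·174049 + 111·28·16520 = 102688615; y_3 = 295·16520 + 28·174049 = 9746772.
  From (x_3, y_3) = (102688615, 9746772): x_4 = 295·102688615 + 111·28·9746772 = 60586108801; y_4 = 295·9746772 + 28·102688615 = 5750578960.
Step 3: Verify x_4² - 111·y_4² = 3670676579646609657601 - 3670676579646609657600 = 1 (should be 1). ✓

(x_1, y_1) = (295, 28); (x_4, y_4) = (60586108801, 5750578960).


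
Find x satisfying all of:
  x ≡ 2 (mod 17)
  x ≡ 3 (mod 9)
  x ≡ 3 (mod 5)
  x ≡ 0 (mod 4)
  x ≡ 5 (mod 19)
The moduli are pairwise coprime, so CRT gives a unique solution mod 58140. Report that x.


Product of moduli M = 17 · 9 · 5 · 4 · 19 = 58140.
Merge one congruence at a time:
  Start: x ≡ 2 (mod 17).
  Combine with x ≡ 3 (mod 9); new modulus lcm = 153.
    Write x = 2 + 17·t and substitute into x ≡ 3 (mod 9): 17·t ≡ 3 − 2 = 1 (mod 9).
    Reduce coefficients mod 9: 8·t ≡ 1 (mod 9).
    The inverse of 8 mod 9 is 8 (since 8·8 = 64 = 7·9 + 1), so t ≡ 8·1 = 8 ≡ 8 (mod 9).
    Then x = 2 + 17·8 = 138, valid modulo lcm(17, 9) = 153: x ≡ 138 (mod 153).
  Combine with x ≡ 3 (mod 5); new modulus lcm = 765.
    Write x = 138 + 153·t and substitute into x ≡ 3 (mod 5): 153·t ≡ 3 − 138 = -135 (mod 5).
    Reduce coefficients mod 5: 3·t ≡ 0 (mod 5).
    The inverse of 3 mod 5 is 2 (since 3·2 = 6 = 1·5 + 1), so t ≡ 2·0 = 0 ≡ 0 (mod 5).
    Then x = 138 + 153·0 = 138, valid modulo lcm(153, 5) = 765: x ≡ 138 (mod 765).
  Combine with x ≡ 0 (mod 4); new modulus lcm = 3060.
    Write x = 138 + 765·t and substitute into x ≡ 0 (mod 4): 765·t ≡ 0 − 138 = -138 (mod 4).
    Reduce coefficients mod 4: 1·t ≡ 2 (mod 4).
    So t ≡ 2 (mod 4).
    Then x = 138 + 765·2 = 1668, valid modulo lcm(765, 4) = 3060: x ≡ 1668 (mod 3060).
  Combine with x ≡ 5 (mod 19); new modulus lcm = 58140.
    Write x = 1668 + 3060·t and substitute into x ≡ 5 (mod 19): 3060·t ≡ 5 − 1668 = -1663 (mod 19).
    Reduce coefficients mod 19: 1·t ≡ 9 (mod 19).
    So t ≡ 9 (mod 19).
    Then x = 1668 + 3060·9 = 29208, valid modulo lcm(3060, 19) = 58140: x ≡ 29208 (mod 58140).
Verify against each original: 29208 mod 17 = 2, 29208 mod 9 = 3, 29208 mod 5 = 3, 29208 mod 4 = 0, 29208 mod 19 = 5.

x ≡ 29208 (mod 58140).


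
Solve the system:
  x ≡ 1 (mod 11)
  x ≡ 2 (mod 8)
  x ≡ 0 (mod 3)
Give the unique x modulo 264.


Moduli 11, 8, 3 are pairwise coprime; by CRT there is a unique solution modulo M = 11 · 8 · 3 = 264.
Solve pairwise, accumulating the modulus:
  Start with x ≡ 1 (mod 11).
  Combine with x ≡ 2 (mod 8): since gcd(11, 8) = 1, we get a unique residue mod 88.
    Write x = 1 + 11·t and substitute into x ≡ 2 (mod 8): 11·t ≡ 2 − 1 = 1 (mod 8).
    Reduce coefficients mod 8: 3·t ≡ 1 (mod 8).
    The inverse of 3 mod 8 is 3 (since 3·3 = 9 = 1·8 + 1), so t ≡ 3·1 = 3 ≡ 3 (mod 8).
    Then x = 1 + 11·3 = 34, valid modulo lcm(11, 8) = 88: x ≡ 34 (mod 88).
  Combine with x ≡ 0 (mod 3): since gcd(88, 3) = 1, we get a unique residue mod 264.
    Write x = 34 + 88·t and substitute into x ≡ 0 (mod 3): 88·t ≡ 0 − 34 = -34 (mod 3).
    Reduce coefficients mod 3: 1·t ≡ 2 (mod 3).
    So t ≡ 2 (mod 3).
    Then x = 34 + 88·2 = 210, valid modulo lcm(88, 3) = 264: x ≡ 210 (mod 264).
Verify: 210 mod 11 = 1 ✓, 210 mod 8 = 2 ✓, 210 mod 3 = 0 ✓.

x ≡ 210 (mod 264).


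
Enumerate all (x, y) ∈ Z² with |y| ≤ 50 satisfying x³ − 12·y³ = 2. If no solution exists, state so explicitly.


The equation is x³ - 12y³ = 2. For fixed y, x³ = 12·y³ + 2, so a solution requires the RHS to be a perfect cube.
Strategy: iterate y from -50 to 50, compute RHS = 12·y³ + 2, and check whether it is a (positive or negative) perfect cube.
Check small values of y:
  y = 0: RHS = 2 is not a perfect cube.
  y = 1: RHS = 14 is not a perfect cube.
  y = -1: RHS = -10 is not a perfect cube.
  y = 2: RHS = 98 is not a perfect cube.
  y = -2: RHS = -94 is not a perfect cube.
  y = 3: RHS = 326 is not a perfect cube.
  y = -3: RHS = -322 is not a perfect cube.
Continuing the search up to |y| = 50 finds no solutions either.
No (x, y) in the scanned range satisfies the equation.

No integer solutions with |y| ≤ 50.


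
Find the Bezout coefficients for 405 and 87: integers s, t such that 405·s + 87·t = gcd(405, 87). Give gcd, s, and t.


Euclidean algorithm on (405, 87) — divide until remainder is 0:
  405 = 4 · 87 + 57
  87 = 1 · 57 + 30
  57 = 1 · 30 + 27
  30 = 1 · 27 + 3
  27 = 9 · 3 + 0
gcd(405, 87) = 3.
Track Bezout coefficients alongside the remainders: start with r₀ = 405 = a·1 + b·0 (s = 1, t = 0) and r₁ = 87 = a·0 + b·1 (s = 0, t = 1); each new remainder r_{k+1} = r_{k-1} − q_k·r_k inherits s_{k+1} = s_{k-1} − q_k·s_k, t_{k+1} = t_{k-1} − q_k·t_k, so r_k = a·s_k + b·t_k at every step:
  q = 4: r = 57, s = 1 − 4·0 = 1, t = 0 − 4·1 = -4  (check: 405·1 + 87·(-4) = 57)
  q = 1: r = 30, s = 0 − 1·1 = -1, t = 1 − 1·(-4) = 5  (check: 405·(-1) + 87·5 = 30)
  q = 1: r = 27, s = 1 − 1·(-1) = 2, t = -4 − 1·5 = -9  (check: 405·2 + 87·(-9) = 27)
  q = 1: r = 3, s = -1 − 1·2 = -3, t = 5 − 1·(-9) = 14  (check: 405·(-3) + 87·14 = 3)
The row with r = 3 (the gcd) gives the Bezout coefficients s = -3, t = 14.
Result: 405 · (-3) + 87 · (14) = 3.

gcd(405, 87) = 3; s = -3, t = 14 (check: 405·(-3) + 87·14 = 3).


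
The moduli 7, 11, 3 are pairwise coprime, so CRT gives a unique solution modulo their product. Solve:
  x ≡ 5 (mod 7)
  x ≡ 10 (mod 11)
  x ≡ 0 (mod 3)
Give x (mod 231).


Moduli 7, 11, 3 are pairwise coprime; by CRT there is a unique solution modulo M = 7 · 11 · 3 = 231.
Solve pairwise, accumulating the modulus:
  Start with x ≡ 5 (mod 7).
  Combine with x ≡ 10 (mod 11): since gcd(7, 11) = 1, we get a unique residue mod 77.
    Write x = 5 + 7·t and substitute into x ≡ 10 (mod 11): 7·t ≡ 10 − 5 = 5 (mod 11).
    The inverse of 7 mod 11 is 8 (since 7·8 = 56 = 5·11 + 1), so t ≡ 8·5 = 40 ≡ 7 (mod 11).
    Then x = 5 + 7·7 = 54, valid modulo lcm(7, 11) = 77: x ≡ 54 (mod 77).
  Combine with x ≡ 0 (mod 3): since gcd(77, 3) = 1, we get a unique residue mod 231.
    Write x = 54 + 77·t and substitute into x ≡ 0 (mod 3): 77·t ≡ 0 − 54 = -54 (mod 3).
    Reduce coefficients mod 3: 2·t ≡ 0 (mod 3).
    The inverse of 2 mod 3 is 2 (since 2·2 = 4 = 1·3 + 1), so t ≡ 2·0 = 0 ≡ 0 (mod 3).
    Then x = 54 + 77·0 = 54, valid modulo lcm(77, 3) = 231: x ≡ 54 (mod 231).
Verify: 54 mod 7 = 5 ✓, 54 mod 11 = 10 ✓, 54 mod 3 = 0 ✓.

x ≡ 54 (mod 231).


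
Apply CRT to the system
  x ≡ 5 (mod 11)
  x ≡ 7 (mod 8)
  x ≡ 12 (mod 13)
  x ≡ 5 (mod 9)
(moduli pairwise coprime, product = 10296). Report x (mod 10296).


Product of moduli M = 11 · 8 · 13 · 9 = 10296.
Merge one congruence at a time:
  Start: x ≡ 5 (mod 11).
  Combine with x ≡ 7 (mod 8); new modulus lcm = 88.
    Write x = 5 + 11·t and substitute into x ≡ 7 (mod 8): 11·t ≡ 7 − 5 = 2 (mod 8).
    Reduce coefficients mod 8: 3·t ≡ 2 (mod 8).
    The inverse of 3 mod 8 is 3 (since 3·3 = 9 = 1·8 + 1), so t ≡ 3·2 = 6 ≡ 6 (mod 8).
    Then x = 5 + 11·6 = 71, valid modulo lcm(11, 8) = 88: x ≡ 71 (mod 88).
  Combine with x ≡ 12 (mod 13); new modulus lcm = 1144.
    Write x = 71 + 88·t and substitute into x ≡ 12 (mod 13): 88·t ≡ 12 − 71 = -59 (mod 13).
    Reduce coefficients mod 13: 10·t ≡ 6 (mod 13).
    The inverse of 10 mod 13 is 4 (since 10·4 = 40 = 3·13 + 1), so t ≡ 4·6 = 24 ≡ 11 (mod 13).
    Then x = 71 + 88·11 = 1039, valid modulo lcm(88, 13) = 1144: x ≡ 1039 (mod 1144).
  Combine with x ≡ 5 (mod 9); new modulus lcm = 10296.
    Write x = 1039 + 1144·t and substitute into x ≡ 5 (mod 9): 1144·t ≡ 5 − 1039 = -1034 (mod 9).
    Reduce coefficients mod 9: 1·t ≡ 1 (mod 9).
    So t ≡ 1 (mod 9).
    Then x = 1039 + 1144·1 = 2183, valid modulo lcm(1144, 9) = 10296: x ≡ 2183 (mod 10296).
Verify against each original: 2183 mod 11 = 5, 2183 mod 8 = 7, 2183 mod 13 = 12, 2183 mod 9 = 5.

x ≡ 2183 (mod 10296).


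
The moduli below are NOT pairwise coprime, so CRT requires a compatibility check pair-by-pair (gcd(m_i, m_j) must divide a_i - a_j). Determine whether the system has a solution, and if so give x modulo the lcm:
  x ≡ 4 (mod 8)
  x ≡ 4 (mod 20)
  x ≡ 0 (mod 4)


Moduli 8, 20, 4 are not pairwise coprime, so CRT works modulo lcm(m_i) when all pairwise compatibility conditions hold.
Pairwise compatibility: gcd(m_i, m_j) must divide a_i - a_j for every pair.
Merge one congruence at a time:
  Start: x ≡ 4 (mod 8).
  Combine with x ≡ 4 (mod 20): gcd(8, 20) = 4; 4 - 4 = 0, which IS divisible by 4, so compatible.
    Write x = 4 + 8·t and substitute into x ≡ 4 (mod 20): 8·t ≡ 4 − 4 = 0 (mod 20).
    Divide the congruence (and modulus) by g = 4: 2·t ≡ 0 (mod 5).
    The inverse of 2 mod 5 is 3 (since 2·3 = 6 = 1·5 + 1), so t ≡ 3·0 = 0 ≡ 0 (mod 5).
    Then x = 4 + 8·0 = 4, valid modulo lcm(8, 20) = 40: x ≡ 4 (mod 40).
  Combine with x ≡ 0 (mod 4): gcd(40, 4) = 4; 0 - 4 = -4, which IS divisible by 4, so compatible.
    Write x = 4 + 40·t and substitute into x ≡ 0 (mod 4): 40·t ≡ 0 − 4 = -4 (mod 4).
    Divide the congruence (and modulus) by g = 4: 10·t ≡ -1 (mod 1).
    Modulo 1 every t works; take t = 0.
    Then x = 4 + 40·0 = 4, valid modulo lcm(40, 4) = 40: x ≡ 4 (mod 40).
Verify: 4 mod 8 = 4, 4 mod 20 = 4, 4 mod 4 = 0.

x ≡ 4 (mod 40).


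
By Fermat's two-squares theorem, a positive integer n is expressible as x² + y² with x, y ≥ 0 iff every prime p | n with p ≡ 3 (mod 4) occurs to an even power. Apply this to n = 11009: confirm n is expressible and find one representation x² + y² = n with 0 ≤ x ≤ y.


Step 1: Factor n = 11009 = 101 · 109.
Step 2: Check the mod-4 condition on each prime factor: 101 ≡ 1 (mod 4), exponent 1; 109 ≡ 1 (mod 4), exponent 1.
All primes ≡ 3 (mod 4) appear to even exponent (or don't appear), so by the two-squares theorem n IS expressible as a sum of two squares.
Step 3: Build a representation. Here n = 101 · 109 is a product of primes ≡ 1 (mod 4). Each prime p ≡ 1 (mod 4) is itself a sum of two squares; find a² by testing p − a² for a perfect square:
  101: 101 − 1² = 100 = 10² ⇒ 101 = 1² + 10².
  109: 109 − 1² = 108, 109 − 2² = 105, 109 − 3² = 100 = 10² ⇒ 109 = 3² + 10².
  Combine using the Brahmagupta–Fibonacci identity (a² + b²)(c² + d²) = (ac − bd)² + (ad + bc)² = (ac + bd)² + (ad − bc)²:
  101 · 109 = 11009: from (1² + 10²)(3² + 10²), take (1·3 − 10·10, 1·10 + 10·3) = (3 − 100, 10 + 30) = (-97, 40); dropping signs (only squares matter) gives (97, 40); check 97² + 40² = 9409 + 1600 = 11009 ✓.
Step 4: Order so x ≤ y and verify: 40² + 97² = 1600 + 9409 = 11009 = n. ✓

n = 11009 = 40² + 97² (one valid representation with x ≤ y).


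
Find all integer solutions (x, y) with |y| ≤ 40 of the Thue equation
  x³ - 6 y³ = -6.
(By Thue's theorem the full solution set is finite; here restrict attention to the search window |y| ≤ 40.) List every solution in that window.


The equation is x³ - 6y³ = -6. For fixed y, x³ = 6·y³ − 6, so a solution requires the RHS to be a perfect cube.
Strategy: iterate y from -40 to 40, compute RHS = 6·y³ − 6, and check whether it is a (positive or negative) perfect cube.
Check small values of y:
  y = 0: RHS = -6 is not a perfect cube.
  y = 1: RHS = 0 = (0)³ ⇒ x = 0 works.
  y = -1: RHS = -12 is not a perfect cube.
  y = 2: RHS = 42 is not a perfect cube.
  y = -2: RHS = -54 is not a perfect cube.
  y = 3: RHS = 156 is not a perfect cube.
  y = -3: RHS = -168 is not a perfect cube.
Continuing the search up to |y| = 40 finds no further solutions beyond those listed.
Collected solutions: (0, 1).

Solutions (with |y| ≤ 40): (0, 1).


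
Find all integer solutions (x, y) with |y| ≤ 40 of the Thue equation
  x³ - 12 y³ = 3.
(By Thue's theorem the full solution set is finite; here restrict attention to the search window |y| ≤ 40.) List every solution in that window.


The equation is x³ - 12y³ = 3. For fixed y, x³ = 12·y³ + 3, so a solution requires the RHS to be a perfect cube.
Strategy: iterate y from -40 to 40, compute RHS = 12·y³ + 3, and check whether it is a (positive or negative) perfect cube.
Check small values of y:
  y = 0: RHS = 3 is not a perfect cube.
  y = 1: RHS = 15 is not a perfect cube.
  y = -1: RHS = -9 is not a perfect cube.
  y = 2: RHS = 99 is not a perfect cube.
  y = -2: RHS = -93 is not a perfect cube.
  y = 3: RHS = 327 is not a perfect cube.
  y = -3: RHS = -321 is not a perfect cube.
Continuing the search up to |y| = 40 finds no solutions either.
No (x, y) in the scanned range satisfies the equation.

No integer solutions with |y| ≤ 40.


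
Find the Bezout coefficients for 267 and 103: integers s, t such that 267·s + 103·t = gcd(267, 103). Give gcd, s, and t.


Euclidean algorithm on (267, 103) — divide until remainder is 0:
  267 = 2 · 103 + 61
  103 = 1 · 61 + 42
  61 = 1 · 42 + 19
  42 = 2 · 19 + 4
  19 = 4 · 4 + 3
  4 = 1 · 3 + 1
  3 = 3 · 1 + 0
gcd(267, 103) = 1.
Track Bezout coefficients alongside the remainders: start with r₀ = 267 = a·1 + b·0 (s = 1, t = 0) and r₁ = 103 = a·0 + b·1 (s = 0, t = 1); each new remainder r_{k+1} = r_{k-1} − q_k·r_k inherits s_{k+1} = s_{k-1} − q_k·s_k, t_{k+1} = t_{k-1} − q_k·t_k, so r_k = a·s_k + b·t_k at every step:
  q = 2: r = 61, s = 1 − 2·0 = 1, t = 0 − 2·1 = -2  (check: 267·1 + 103·(-2) = 61)
  q = 1: r = 42, s = 0 − 1·1 = -1, t = 1 − 1·(-2) = 3  (check: 267·(-1) + 103·3 = 42)
  q = 1: r = 19, s = 1 − 1·(-1) = 2, t = -2 − 1·3 = -5  (check: 267·2 + 103·(-5) = 19)
  q = 2: r = 4, s = -1 − 2·2 = -5, t = 3 − 2·(-5) = 13  (check: 267·(-5) + 103·13 = 4)
  q = 4: r = 3, s = 2 − 4·(-5) = 22, t = -5 − 4·13 = -57  (check: 267·22 + 103·(-57) = 3)
  q = 1: r = 1, s = -5 − 1·22 = -27, t = 13 − 1·(-57) = 70  (check: 267·(-27) + 103·70 = 1)
The row with r = 1 (the gcd) gives the Bezout coefficients s = -27, t = 70.
Result: 267 · (-27) + 103 · (70) = 1.

gcd(267, 103) = 1; s = -27, t = 70 (check: 267·(-27) + 103·70 = 1).


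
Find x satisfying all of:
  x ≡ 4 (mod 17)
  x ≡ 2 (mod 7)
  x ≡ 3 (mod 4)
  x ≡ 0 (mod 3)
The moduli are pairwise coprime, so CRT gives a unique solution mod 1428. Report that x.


Product of moduli M = 17 · 7 · 4 · 3 = 1428.
Merge one congruence at a time:
  Start: x ≡ 4 (mod 17).
  Combine with x ≡ 2 (mod 7); new modulus lcm = 119.
    Write x = 4 + 17·t and substitute into x ≡ 2 (mod 7): 17·t ≡ 2 − 4 = -2 (mod 7).
    Reduce coefficients mod 7: 3·t ≡ 5 (mod 7).
    The inverse of 3 mod 7 is 5 (since 3·5 = 15 = 2·7 + 1), so t ≡ 5·5 = 25 ≡ 4 (mod 7).
    Then x = 4 + 17·4 = 72, valid modulo lcm(17, 7) = 119: x ≡ 72 (mod 119).
  Combine with x ≡ 3 (mod 4); new modulus lcm = 476.
    Write x = 72 + 119·t and substitute into x ≡ 3 (mod 4): 119·t ≡ 3 − 72 = -69 (mod 4).
    Reduce coefficients mod 4: 3·t ≡ 3 (mod 4).
    The inverse of 3 mod 4 is 3 (since 3·3 = 9 = 2·4 + 1), so t ≡ 3·3 = 9 ≡ 1 (mod 4).
    Then x = 72 + 119·1 = 191, valid modulo lcm(119, 4) = 476: x ≡ 191 (mod 476).
  Combine with x ≡ 0 (mod 3); new modulus lcm = 1428.
    Write x = 191 + 476·t and substitute into x ≡ 0 (mod 3): 476·t ≡ 0 − 191 = -191 (mod 3).
    Reduce coefficients mod 3: 2·t ≡ 1 (mod 3).
    The inverse of 2 mod 3 is 2 (since 2·2 = 4 = 1·3 + 1), so t ≡ 2·1 = 2 ≡ 2 (mod 3).
    Then x = 191 + 476·2 = 1143, valid modulo lcm(476, 3) = 1428: x ≡ 1143 (mod 1428).
Verify against each original: 1143 mod 17 = 4, 1143 mod 7 = 2, 1143 mod 4 = 3, 1143 mod 3 = 0.

x ≡ 1143 (mod 1428).


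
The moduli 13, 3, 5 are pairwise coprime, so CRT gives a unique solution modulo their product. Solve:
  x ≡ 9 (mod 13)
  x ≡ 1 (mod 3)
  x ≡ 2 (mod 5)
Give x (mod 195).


Moduli 13, 3, 5 are pairwise coprime; by CRT there is a unique solution modulo M = 13 · 3 · 5 = 195.
Solve pairwise, accumulating the modulus:
  Start with x ≡ 9 (mod 13).
  Combine with x ≡ 1 (mod 3): since gcd(13, 3) = 1, we get a unique residue mod 39.
    Write x = 9 + 13·t and substitute into x ≡ 1 (mod 3): 13·t ≡ 1 − 9 = -8 (mod 3).
    Reduce coefficients mod 3: 1·t ≡ 1 (mod 3).
    So t ≡ 1 (mod 3).
    Then x = 9 + 13·1 = 22, valid modulo lcm(13, 3) = 39: x ≡ 22 (mod 39).
  Combine with x ≡ 2 (mod 5): since gcd(39, 5) = 1, we get a unique residue mod 195.
    Write x = 22 + 39·t and substitute into x ≡ 2 (mod 5): 39·t ≡ 2 − 22 = -20 (mod 5).
    Reduce coefficients mod 5: 4·t ≡ 0 (mod 5).
    The inverse of 4 mod 5 is 4 (since 4·4 = 16 = 3·5 + 1), so t ≡ 4·0 = 0 ≡ 0 (mod 5).
    Then x = 22 + 39·0 = 22, valid modulo lcm(39, 5) = 195: x ≡ 22 (mod 195).
Verify: 22 mod 13 = 9 ✓, 22 mod 3 = 1 ✓, 22 mod 5 = 2 ✓.

x ≡ 22 (mod 195).


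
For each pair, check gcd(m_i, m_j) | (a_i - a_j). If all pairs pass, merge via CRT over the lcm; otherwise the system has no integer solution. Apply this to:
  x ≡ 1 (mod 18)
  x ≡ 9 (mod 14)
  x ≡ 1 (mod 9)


Moduli 18, 14, 9 are not pairwise coprime, so CRT works modulo lcm(m_i) when all pairwise compatibility conditions hold.
Pairwise compatibility: gcd(m_i, m_j) must divide a_i - a_j for every pair.
Merge one congruence at a time:
  Start: x ≡ 1 (mod 18).
  Combine with x ≡ 9 (mod 14): gcd(18, 14) = 2; 9 - 1 = 8, which IS divisible by 2, so compatible.
    Write x = 1 + 18·t and substitute into x ≡ 9 (mod 14): 18·t ≡ 9 − 1 = 8 (mod 14).
    Divide the congruence (and modulus) by g = 2: 9·t ≡ 4 (mod 7).
    Reduce coefficients mod 7: 2·t ≡ 4 (mod 7).
    The inverse of 2 mod 7 is 4 (since 2·4 = 8 = 1·7 + 1), so t ≡ 4·4 = 16 ≡ 2 (mod 7).
    Then x = 1 + 18·2 = 37, valid modulo lcm(18, 14) = 126: x ≡ 37 (mod 126).
  Combine with x ≡ 1 (mod 9): gcd(126, 9) = 9; 1 - 37 = -36, which IS divisible by 9, so compatible.
    Write x = 37 + 126·t and substitute into x ≡ 1 (mod 9): 126·t ≡ 1 − 37 = -36 (mod 9).
    Divide the congruence (and modulus) by g = 9: 14·t ≡ -4 (mod 1).
    Modulo 1 every t works; take t = 0.
    Then x = 37 + 126·0 = 37, valid modulo lcm(126, 9) = 126: x ≡ 37 (mod 126).
Verify: 37 mod 18 = 1, 37 mod 14 = 9, 37 mod 9 = 1.

x ≡ 37 (mod 126).


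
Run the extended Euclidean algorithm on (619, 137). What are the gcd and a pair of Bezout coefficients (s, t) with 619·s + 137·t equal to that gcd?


Euclidean algorithm on (619, 137) — divide until remainder is 0:
  619 = 4 · 137 + 71
  137 = 1 · 71 + 66
  71 = 1 · 66 + 5
  66 = 13 · 5 + 1
  5 = 5 · 1 + 0
gcd(619, 137) = 1.
Track Bezout coefficients alongside the remainders: start with r₀ = 619 = a·1 + b·0 (s = 1, t = 0) and r₁ = 137 = a·0 + b·1 (s = 0, t = 1); each new remainder r_{k+1} = r_{k-1} − q_k·r_k inherits s_{k+1} = s_{k-1} − q_k·s_k, t_{k+1} = t_{k-1} − q_k·t_k, so r_k = a·s_k + b·t_k at every step:
  q = 4: r = 71, s = 1 − 4·0 = 1, t = 0 − 4·1 = -4  (check: 619·1 + 137·(-4) = 71)
  q = 1: r = 66, s = 0 − 1·1 = -1, t = 1 − 1·(-4) = 5  (check: 619·(-1) + 137·5 = 66)
  q = 1: r = 5, s = 1 − 1·(-1) = 2, t = -4 − 1·5 = -9  (check: 619·2 + 137·(-9) = 5)
  q = 13: r = 1, s = -1 − 13·2 = -27, t = 5 − 13·(-9) = 122  (check: 619·(-27) + 137·122 = 1)
The row with r = 1 (the gcd) gives the Bezout coefficients s = -27, t = 122.
Result: 619 · (-27) + 137 · (122) = 1.

gcd(619, 137) = 1; s = -27, t = 122 (check: 619·(-27) + 137·122 = 1).


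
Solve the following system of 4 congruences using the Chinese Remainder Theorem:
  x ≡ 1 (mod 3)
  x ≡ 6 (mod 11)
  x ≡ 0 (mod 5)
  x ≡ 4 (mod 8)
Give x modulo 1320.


Product of moduli M = 3 · 11 · 5 · 8 = 1320.
Merge one congruence at a time:
  Start: x ≡ 1 (mod 3).
  Combine with x ≡ 6 (mod 11); new modulus lcm = 33.
    Write x = 1 + 3·t and substitute into x ≡ 6 (mod 11): 3·t ≡ 6 − 1 = 5 (mod 11).
    The inverse of 3 mod 11 is 4 (since 3·4 = 12 = 1·11 + 1), so t ≡ 4·5 = 20 ≡ 9 (mod 11).
    Then x = 1 + 3·9 = 28, valid modulo lcm(3, 11) = 33: x ≡ 28 (mod 33).
  Combine with x ≡ 0 (mod 5); new modulus lcm = 165.
    Write x = 28 + 33·t and substitute into x ≡ 0 (mod 5): 33·t ≡ 0 − 28 = -28 (mod 5).
    Reduce coefficients mod 5: 3·t ≡ 2 (mod 5).
    The inverse of 3 mod 5 is 2 (since 3·2 = 6 = 1·5 + 1), so t ≡ 2·2 = 4 ≡ 4 (mod 5).
    Then x = 28 + 33·4 = 160, valid modulo lcm(33, 5) = 165: x ≡ 160 (mod 165).
  Combine with x ≡ 4 (mod 8); new modulus lcm = 1320.
    Write x = 160 + 165·t and substitute into x ≡ 4 (mod 8): 165·t ≡ 4 − 160 = -156 (mod 8).
    Reduce coefficients mod 8: 5·t ≡ 4 (mod 8).
    The inverse of 5 mod 8 is 5 (since 5·5 = 25 = 3·8 + 1), so t ≡ 5·4 = 20 ≡ 4 (mod 8).
    Then x = 160 + 165·4 = 820, valid modulo lcm(165, 8) = 1320: x ≡ 820 (mod 1320).
Verify against each original: 820 mod 3 = 1, 820 mod 11 = 6, 820 mod 5 = 0, 820 mod 8 = 4.

x ≡ 820 (mod 1320).


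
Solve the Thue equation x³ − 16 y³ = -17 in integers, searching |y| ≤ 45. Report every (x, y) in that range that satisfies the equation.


The equation is x³ - 16y³ = -17. For fixed y, x³ = 16·y³ − 17, so a solution requires the RHS to be a perfect cube.
Strategy: iterate y from -45 to 45, compute RHS = 16·y³ − 17, and check whether it is a (positive or negative) perfect cube.
Check small values of y:
  y = 0: RHS = -17 is not a perfect cube.
  y = 1: RHS = -1 = (-1)³ ⇒ x = -1 works.
  y = -1: RHS = -33 is not a perfect cube.
  y = 2: RHS = 111 is not a perfect cube.
  y = -2: RHS = -145 is not a perfect cube.
  y = 3: RHS = 415 is not a perfect cube.
  y = -3: RHS = -449 is not a perfect cube.
Continuing the search up to |y| = 45 finds no further solutions beyond those listed.
Collected solutions: (-1, 1).

Solutions (with |y| ≤ 45): (-1, 1).


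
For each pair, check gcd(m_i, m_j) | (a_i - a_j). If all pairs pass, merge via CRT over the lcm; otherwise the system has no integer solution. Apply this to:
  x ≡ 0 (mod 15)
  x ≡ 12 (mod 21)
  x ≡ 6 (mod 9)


Moduli 15, 21, 9 are not pairwise coprime, so CRT works modulo lcm(m_i) when all pairwise compatibility conditions hold.
Pairwise compatibility: gcd(m_i, m_j) must divide a_i - a_j for every pair.
Merge one congruence at a time:
  Start: x ≡ 0 (mod 15).
  Combine with x ≡ 12 (mod 21): gcd(15, 21) = 3; 12 - 0 = 12, which IS divisible by 3, so compatible.
    Write x = 0 + 15·t and substitute into x ≡ 12 (mod 21): 15·t ≡ 12 − 0 = 12 (mod 21).
    Divide the congruence (and modulus) by g = 3: 5·t ≡ 4 (mod 7).
    The inverse of 5 mod 7 is 3 (since 5·3 = 15 = 2·7 + 1), so t ≡ 3·4 = 12 ≡ 5 (mod 7).
    Then x = 0 + 15·5 = 75, valid modulo lcm(15, 21) = 105: x ≡ 75 (mod 105).
  Combine with x ≡ 6 (mod 9): gcd(105, 9) = 3; 6 - 75 = -69, which IS divisible by 3, so compatible.
    Write x = 75 + 105·t and substitute into x ≡ 6 (mod 9): 105·t ≡ 6 − 75 = -69 (mod 9).
    Divide the congruence (and modulus) by g = 3: 35·t ≡ -23 (mod 3).
    Reduce coefficients mod 3: 2·t ≡ 1 (mod 3).
    The inverse of 2 mod 3 is 2 (since 2·2 = 4 = 1·3 + 1), so t ≡ 2·1 = 2 ≡ 2 (mod 3).
    Then x = 75 + 105·2 = 285, valid modulo lcm(105, 9) = 315: x ≡ 285 (mod 315).
Verify: 285 mod 15 = 0, 285 mod 21 = 12, 285 mod 9 = 6.

x ≡ 285 (mod 315).


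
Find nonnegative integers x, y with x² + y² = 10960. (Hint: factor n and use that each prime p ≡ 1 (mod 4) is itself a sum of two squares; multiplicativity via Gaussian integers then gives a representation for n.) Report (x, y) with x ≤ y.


Step 1: Factor n = 10960 = 2^4 · 5 · 137.
Step 2: Check the mod-4 condition on each prime factor: 2 = 2 (special); 5 ≡ 1 (mod 4), exponent 1; 137 ≡ 1 (mod 4), exponent 1.
All primes ≡ 3 (mod 4) appear to even exponent (or don't appear), so by the two-squares theorem n IS expressible as a sum of two squares.
Step 3: Build a representation. Group n = k² · m with k = 4 and m = 5 · 137 = 685 (a product of primes ≡ 1 (mod 4)); a representation of m scales to one of n via (k·x)² + (k·y)² = k²(x² + y²). Each prime p ≡ 1 (mod 4) is itself a sum of two squares; find a² by testing p − a² for a perfect square:
  5: 5 − 1² = 4 = 2² ⇒ 5 = 1² + 2².
  137: 137 − 1² = 136, 137 − 2² = 133, 137 − 3² = 128, 137 − 4² = 121 = 11² ⇒ 137 = 4² + 11².
  Combine using the Brahmagupta–Fibonacci identity (a² + b²)(c² + d²) = (ac − bd)² + (ad + bc)² = (ac + bd)² + (ad − bc)²:
  5 · 137 = 685: from (1² + 2²)(4² + 11²), take (1·4 − 2·11, 1·11 + 2·4) = (4 − 22, 11 + 8) = (-18, 19); dropping signs (only squares matter) gives (18, 19); check 18² + 19² = 324 + 361 = 685 ✓.
  Scale by k = 4: (4·18, 4·19) = (72, 76).
Step 4: Order so x ≤ y and verify: 72² + 76² = 5184 + 5776 = 10960 = n. ✓

n = 10960 = 72² + 76² (one valid representation with x ≤ y).


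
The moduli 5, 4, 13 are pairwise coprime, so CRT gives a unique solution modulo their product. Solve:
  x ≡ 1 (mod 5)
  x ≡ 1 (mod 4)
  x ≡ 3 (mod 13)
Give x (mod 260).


Moduli 5, 4, 13 are pairwise coprime; by CRT there is a unique solution modulo M = 5 · 4 · 13 = 260.
Solve pairwise, accumulating the modulus:
  Start with x ≡ 1 (mod 5).
  Combine with x ≡ 1 (mod 4): since gcd(5, 4) = 1, we get a unique residue mod 20.
    Write x = 1 + 5·t and substitute into x ≡ 1 (mod 4): 5·t ≡ 1 − 1 = 0 (mod 4).
    Reduce coefficients mod 4: 1·t ≡ 0 (mod 4).
    So t ≡ 0 (mod 4).
    Then x = 1 + 5·0 = 1, valid modulo lcm(5, 4) = 20: x ≡ 1 (mod 20).
  Combine with x ≡ 3 (mod 13): since gcd(20, 13) = 1, we get a unique residue mod 260.
    Write x = 1 + 20·t and substitute into x ≡ 3 (mod 13): 20·t ≡ 3 − 1 = 2 (mod 13).
    Reduce coefficients mod 13: 7·t ≡ 2 (mod 13).
    The inverse of 7 mod 13 is 2 (since 7·2 = 14 = 1·13 + 1), so t ≡ 2·2 = 4 ≡ 4 (mod 13).
    Then x = 1 + 20·4 = 81, valid modulo lcm(20, 13) = 260: x ≡ 81 (mod 260).
Verify: 81 mod 5 = 1 ✓, 81 mod 4 = 1 ✓, 81 mod 13 = 3 ✓.

x ≡ 81 (mod 260).


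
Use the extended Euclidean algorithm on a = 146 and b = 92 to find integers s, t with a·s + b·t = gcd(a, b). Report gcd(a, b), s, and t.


Euclidean algorithm on (146, 92) — divide until remainder is 0:
  146 = 1 · 92 + 54
  92 = 1 · 54 + 38
  54 = 1 · 38 + 16
  38 = 2 · 16 + 6
  16 = 2 · 6 + 4
  6 = 1 · 4 + 2
  4 = 2 · 2 + 0
gcd(146, 92) = 2.
Track Bezout coefficients alongside the remainders: start with r₀ = 146 = a·1 + b·0 (s = 1, t = 0) and r₁ = 92 = a·0 + b·1 (s = 0, t = 1); each new remainder r_{k+1} = r_{k-1} − q_k·r_k inherits s_{k+1} = s_{k-1} − q_k·s_k, t_{k+1} = t_{k-1} − q_k·t_k, so r_k = a·s_k + b·t_k at every step:
  q = 1: r = 54, s = 1 − 1·0 = 1, t = 0 − 1·1 = -1  (check: 146·1 + 92·(-1) = 54)
  q = 1: r = 38, s = 0 − 1·1 = -1, t = 1 − 1·(-1) = 2  (check: 146·(-1) + 92·2 = 38)
  q = 1: r = 16, s = 1 − 1·(-1) = 2, t = -1 − 1·2 = -3  (check: 146·2 + 92·(-3) = 16)
  q = 2: r = 6, s = -1 − 2·2 = -5, t = 2 − 2·(-3) = 8  (check: 146·(-5) + 92·8 = 6)
  q = 2: r = 4, s = 2 − 2·(-5) = 12, t = -3 − 2·8 = -19  (check: 146·12 + 92·(-19) = 4)
  q = 1: r = 2, s = -5 − 1·12 = -17, t = 8 − 1·(-19) = 27  (check: 146·(-17) + 92·27 = 2)
The row with r = 2 (the gcd) gives the Bezout coefficients s = -17, t = 27.
Result: 146 · (-17) + 92 · (27) = 2.

gcd(146, 92) = 2; s = -17, t = 27 (check: 146·(-17) + 92·27 = 2).


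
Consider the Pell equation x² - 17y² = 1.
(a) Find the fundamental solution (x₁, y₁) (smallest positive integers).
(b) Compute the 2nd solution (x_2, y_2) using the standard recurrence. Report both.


Step 1: Find the fundamental solution (x₁, y₁) of x² - 17y² = 1.
  Expand √17 as a continued fraction. a₀ = ⌊√17⌋ = 4; iterate m_{k+1} = d_k·a_k − m_k, d_{k+1} = (17 − m_{k+1}²)/d_k, a_{k+1} = ⌊(a₀ + m_{k+1})/d_{k+1}⌋ (starting m₀ = 0, d₀ = 1), with convergents p_k = a_k·p_{k-1} + p_{k-2}, q_k = a_k·q_{k-1} + q_{k-2} (p₋₁ = 1, q₋₁ = 0):
  k = 0: a₀ = 4; p₀/q₀ = 4/1; p₀² − 17·q₀² = 16 − 17 = -1.
  k = 1: m = 4, d = 1, a = ⌊(4 + 4)/1⌋ = 8; p/q = (8·4 + 1)/(8·1 + 0) = 33/8; p² − 17·q² = 1089 − 1088 = 1.
  The first convergent with p² − 17·q² = 1 gives the fundamental solution (x₁, y₁) = (33, 8).
Step 2: Apply the recurrence (x_{n+1}, y_{n+1}) = (x₁x_n + 17y₁y_n, x₁y_n + y₁x_n) repeatedly.
  From (x_1, y_1) = (33, 8): x_2 = 33·33 + 17·8·8 = 2177; y_2 = 33·8 + 8·33 = 528.
Step 3: Verify x_2² - 17·y_2² = 4739329 - 4739328 = 1 (should be 1). ✓

(x_1, y_1) = (33, 8); (x_2, y_2) = (2177, 528).


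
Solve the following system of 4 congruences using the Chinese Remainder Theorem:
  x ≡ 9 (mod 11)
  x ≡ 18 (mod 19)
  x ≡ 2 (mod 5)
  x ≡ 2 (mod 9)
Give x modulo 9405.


Product of moduli M = 11 · 19 · 5 · 9 = 9405.
Merge one congruence at a time:
  Start: x ≡ 9 (mod 11).
  Combine with x ≡ 18 (mod 19); new modulus lcm = 209.
    Write x = 9 + 11·t and substitute into x ≡ 18 (mod 19): 11·t ≡ 18 − 9 = 9 (mod 19).
    The inverse of 11 mod 19 is 7 (since 11·7 = 77 = 4·19 + 1), so t ≡ 7·9 = 63 ≡ 6 (mod 19).
    Then x = 9 + 11·6 = 75, valid modulo lcm(11, 19) = 209: x ≡ 75 (mod 209).
  Combine with x ≡ 2 (mod 5); new modulus lcm = 1045.
    Write x = 75 + 209·t and substitute into x ≡ 2 (mod 5): 209·t ≡ 2 − 75 = -73 (mod 5).
    Reduce coefficients mod 5: 4·t ≡ 2 (mod 5).
    The inverse of 4 mod 5 is 4 (since 4·4 = 16 = 3·5 + 1), so t ≡ 4·2 = 8 ≡ 3 (mod 5).
    Then x = 75 + 209·3 = 702, valid modulo lcm(209, 5) = 1045: x ≡ 702 (mod 1045).
  Combine with x ≡ 2 (mod 9); new modulus lcm = 9405.
    Write x = 702 + 1045·t and substitute into x ≡ 2 (mod 9): 1045·t ≡ 2 − 702 = -700 (mod 9).
    Reduce coefficients mod 9: 1·t ≡ 2 (mod 9).
    So t ≡ 2 (mod 9).
    Then x = 702 + 1045·2 = 2792, valid modulo lcm(1045, 9) = 9405: x ≡ 2792 (mod 9405).
Verify against each original: 2792 mod 11 = 9, 2792 mod 19 = 18, 2792 mod 5 = 2, 2792 mod 9 = 2.

x ≡ 2792 (mod 9405).


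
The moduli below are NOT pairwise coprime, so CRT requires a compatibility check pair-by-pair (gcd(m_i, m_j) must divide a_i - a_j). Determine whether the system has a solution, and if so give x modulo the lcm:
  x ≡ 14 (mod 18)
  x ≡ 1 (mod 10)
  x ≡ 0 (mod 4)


Moduli 18, 10, 4 are not pairwise coprime, so CRT works modulo lcm(m_i) when all pairwise compatibility conditions hold.
Pairwise compatibility: gcd(m_i, m_j) must divide a_i - a_j for every pair.
Merge one congruence at a time:
  Start: x ≡ 14 (mod 18).
  Combine with x ≡ 1 (mod 10): gcd(18, 10) = 2, and 1 - 14 = -13 is NOT divisible by 2.
    ⇒ system is inconsistent (no integer solution).

No solution (the system is inconsistent).


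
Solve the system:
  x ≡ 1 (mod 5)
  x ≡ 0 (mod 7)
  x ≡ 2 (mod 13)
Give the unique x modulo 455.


Moduli 5, 7, 13 are pairwise coprime; by CRT there is a unique solution modulo M = 5 · 7 · 13 = 455.
Solve pairwise, accumulating the modulus:
  Start with x ≡ 1 (mod 5).
  Combine with x ≡ 0 (mod 7): since gcd(5, 7) = 1, we get a unique residue mod 35.
    Write x = 1 + 5·t and substitute into x ≡ 0 (mod 7): 5·t ≡ 0 − 1 = -1 (mod 7).
    Reduce coefficients mod 7: 5·t ≡ 6 (mod 7).
    The inverse of 5 mod 7 is 3 (since 5·3 = 15 = 2·7 + 1), so t ≡ 3·6 = 18 ≡ 4 (mod 7).
    Then x = 1 + 5·4 = 21, valid modulo lcm(5, 7) = 35: x ≡ 21 (mod 35).
  Combine with x ≡ 2 (mod 13): since gcd(35, 13) = 1, we get a unique residue mod 455.
    Write x = 21 + 35·t and substitute into x ≡ 2 (mod 13): 35·t ≡ 2 − 21 = -19 (mod 13).
    Reduce coefficients mod 13: 9·t ≡ 7 (mod 13).
    The inverse of 9 mod 13 is 3 (since 9·3 = 27 = 2·13 + 1), so t ≡ 3·7 = 21 ≡ 8 (mod 13).
    Then x = 21 + 35·8 = 301, valid modulo lcm(35, 13) = 455: x ≡ 301 (mod 455).
Verify: 301 mod 5 = 1 ✓, 301 mod 7 = 0 ✓, 301 mod 13 = 2 ✓.

x ≡ 301 (mod 455).


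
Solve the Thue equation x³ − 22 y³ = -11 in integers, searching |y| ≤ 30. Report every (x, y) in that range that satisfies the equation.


The equation is x³ - 22y³ = -11. For fixed y, x³ = 22·y³ − 11, so a solution requires the RHS to be a perfect cube.
Strategy: iterate y from -30 to 30, compute RHS = 22·y³ − 11, and check whether it is a (positive or negative) perfect cube.
Check small values of y:
  y = 0: RHS = -11 is not a perfect cube.
  y = 1: RHS = 11 is not a perfect cube.
  y = -1: RHS = -33 is not a perfect cube.
  y = 2: RHS = 165 is not a perfect cube.
  y = -2: RHS = -187 is not a perfect cube.
  y = 3: RHS = 583 is not a perfect cube.
  y = -3: RHS = -605 is not a perfect cube.
Continuing the search up to |y| = 30 finds no solutions either.
No (x, y) in the scanned range satisfies the equation.

No integer solutions with |y| ≤ 30.


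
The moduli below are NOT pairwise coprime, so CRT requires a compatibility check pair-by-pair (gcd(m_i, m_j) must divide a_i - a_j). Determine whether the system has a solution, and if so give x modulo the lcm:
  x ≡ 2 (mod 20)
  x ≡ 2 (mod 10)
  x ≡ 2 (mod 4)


Moduli 20, 10, 4 are not pairwise coprime, so CRT works modulo lcm(m_i) when all pairwise compatibility conditions hold.
Pairwise compatibility: gcd(m_i, m_j) must divide a_i - a_j for every pair.
Merge one congruence at a time:
  Start: x ≡ 2 (mod 20).
  Combine with x ≡ 2 (mod 10): gcd(20, 10) = 10; 2 - 2 = 0, which IS divisible by 10, so compatible.
    Write x = 2 + 20·t and substitute into x ≡ 2 (mod 10): 20·t ≡ 2 − 2 = 0 (mod 10).
    Divide the congruence (and modulus) by g = 10: 2·t ≡ 0 (mod 1).
    Modulo 1 every t works; take t = 0.
    Then x = 2 + 20·0 = 2, valid modulo lcm(20, 10) = 20: x ≡ 2 (mod 20).
  Combine with x ≡ 2 (mod 4): gcd(20, 4) = 4; 2 - 2 = 0, which IS divisible by 4, so compatible.
    Write x = 2 + 20·t and substitute into x ≡ 2 (mod 4): 20·t ≡ 2 − 2 = 0 (mod 4).
    Divide the congruence (and modulus) by g = 4: 5·t ≡ 0 (mod 1).
    Modulo 1 every t works; take t = 0.
    Then x = 2 + 20·0 = 2, valid modulo lcm(20, 4) = 20: x ≡ 2 (mod 20).
Verify: 2 mod 20 = 2, 2 mod 10 = 2, 2 mod 4 = 2.

x ≡ 2 (mod 20).


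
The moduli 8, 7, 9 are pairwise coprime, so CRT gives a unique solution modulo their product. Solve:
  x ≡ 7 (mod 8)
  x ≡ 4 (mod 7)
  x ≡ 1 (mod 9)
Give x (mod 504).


Moduli 8, 7, 9 are pairwise coprime; by CRT there is a unique solution modulo M = 8 · 7 · 9 = 504.
Solve pairwise, accumulating the modulus:
  Start with x ≡ 7 (mod 8).
  Combine with x ≡ 4 (mod 7): since gcd(8, 7) = 1, we get a unique residue mod 56.
    Write x = 7 + 8·t and substitute into x ≡ 4 (mod 7): 8·t ≡ 4 − 7 = -3 (mod 7).
    Reduce coefficients mod 7: 1·t ≡ 4 (mod 7).
    So t ≡ 4 (mod 7).
    Then x = 7 + 8·4 = 39, valid modulo lcm(8, 7) = 56: x ≡ 39 (mod 56).
  Combine with x ≡ 1 (mod 9): since gcd(56, 9) = 1, we get a unique residue mod 504.
    Write x = 39 + 56·t and substitute into x ≡ 1 (mod 9): 56·t ≡ 1 − 39 = -38 (mod 9).
    Reduce coefficients mod 9: 2·t ≡ 7 (mod 9).
    The inverse of 2 mod 9 is 5 (since 2·5 = 10 = 1·9 + 1), so t ≡ 5·7 = 35 ≡ 8 (mod 9).
    Then x = 39 + 56·8 = 487, valid modulo lcm(56, 9) = 504: x ≡ 487 (mod 504).
Verify: 487 mod 8 = 7 ✓, 487 mod 7 = 4 ✓, 487 mod 9 = 1 ✓.

x ≡ 487 (mod 504).


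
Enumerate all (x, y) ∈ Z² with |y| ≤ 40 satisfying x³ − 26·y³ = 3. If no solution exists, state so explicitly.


The equation is x³ - 26y³ = 3. For fixed y, x³ = 26·y³ + 3, so a solution requires the RHS to be a perfect cube.
Strategy: iterate y from -40 to 40, compute RHS = 26·y³ + 3, and check whether it is a (positive or negative) perfect cube.
Check small values of y:
  y = 0: RHS = 3 is not a perfect cube.
  y = 1: RHS = 29 is not a perfect cube.
  y = -1: RHS = -23 is not a perfect cube.
  y = 2: RHS = 211 is not a perfect cube.
  y = -2: RHS = -205 is not a perfect cube.
  y = 3: RHS = 705 is not a perfect cube.
  y = -3: RHS = -699 is not a perfect cube.
Continuing the search up to |y| = 40 finds no solutions either.
No (x, y) in the scanned range satisfies the equation.

No integer solutions with |y| ≤ 40.


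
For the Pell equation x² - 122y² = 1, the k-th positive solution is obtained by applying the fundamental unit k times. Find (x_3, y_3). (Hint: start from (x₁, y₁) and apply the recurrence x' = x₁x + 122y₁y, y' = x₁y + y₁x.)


Step 1: Find the fundamental solution (x₁, y₁) of x² - 122y² = 1.
  Expand √122 as a continued fraction. a₀ = ⌊√122⌋ = 11; iterate m_{k+1} = d_k·a_k − m_k, d_{k+1} = (122 − m_{k+1}²)/d_k, a_{k+1} = ⌊(a₀ + m_{k+1})/d_{k+1}⌋ (starting m₀ = 0, d₀ = 1), with convergents p_k = a_k·p_{k-1} + p_{k-2}, q_k = a_k·q_{k-1} + q_{k-2} (p₋₁ = 1, q₋₁ = 0):
  k = 0: a₀ = 11; p₀/q₀ = 11/1; p₀² − 122·q₀² = 121 − 122 = -1.
  k = 1: m = 11, d = 1, a = ⌊(11 + 11)/1⌋ = 22; p/q = (22·11 + 1)/(22·1 + 0) = 243/22; p² − 122·q² = 59049 − 59048 = 1.
  The first convergent with p² − 122·q² = 1 gives the fundamental solution (x₁, y₁) = (243, 22).
Step 2: Apply the recurrence (x_{n+1}, y_{n+1}) = (x₁x_n + 122y₁y_n, x₁y_n + y₁x_n) repeatedly.
  From (x_1, y_1) = (243, 22): x_2 = 243·243 + 122·22·22 = 118097; y_2 = 243·22 + 22·243 = 10692.
  From (x_2, y_2) = (118097, 10692): x_3 = 243·118097 + 122·22·10692 = 57394899; y_3 = 243·10692 + 22·118097 = 5196290.
Step 3: Verify x_3² - 122·y_3² = 3294174431220201 - 3294174431220200 = 1 (should be 1). ✓

(x_1, y_1) = (243, 22); (x_3, y_3) = (57394899, 5196290).
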